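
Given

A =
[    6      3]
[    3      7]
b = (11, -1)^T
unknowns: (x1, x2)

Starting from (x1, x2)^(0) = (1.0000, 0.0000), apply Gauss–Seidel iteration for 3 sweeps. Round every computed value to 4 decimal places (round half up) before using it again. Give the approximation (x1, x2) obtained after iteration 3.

Iteration 1:
  x1 = (11 - (3)·0.0000) / (6) = 1.8333
  x2 = (-1 - (3)·1.8333) / (7) = -0.9286
Iteration 2:
  x1 = (11 - (3)·-0.9286) / (6) = 2.2976
  x2 = (-1 - (3)·2.2976) / (7) = -1.1275
Iteration 3:
  x1 = (11 - (3)·-1.1275) / (6) = 2.3971
  x2 = (-1 - (3)·2.3971) / (7) = -1.1702

(2.3971, -1.1702)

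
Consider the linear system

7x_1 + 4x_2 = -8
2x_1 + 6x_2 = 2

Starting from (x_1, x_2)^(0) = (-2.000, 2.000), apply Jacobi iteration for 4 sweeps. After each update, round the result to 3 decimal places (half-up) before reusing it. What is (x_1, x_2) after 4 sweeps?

(-1.660, 0.923)

Iteration 1:
  x_1 = (-8 - (4)·2.000) / (7) = -2.286
  x_2 = (2 - (2)·-2.000) / (6) = 1.000
Iteration 2:
  x_1 = (-8 - (4)·1.000) / (7) = -1.714
  x_2 = (2 - (2)·-2.286) / (6) = 1.095
Iteration 3:
  x_1 = (-8 - (4)·1.095) / (7) = -1.769
  x_2 = (2 - (2)·-1.714) / (6) = 0.905
Iteration 4:
  x_1 = (-8 - (4)·0.905) / (7) = -1.660
  x_2 = (2 - (2)·-1.769) / (6) = 0.923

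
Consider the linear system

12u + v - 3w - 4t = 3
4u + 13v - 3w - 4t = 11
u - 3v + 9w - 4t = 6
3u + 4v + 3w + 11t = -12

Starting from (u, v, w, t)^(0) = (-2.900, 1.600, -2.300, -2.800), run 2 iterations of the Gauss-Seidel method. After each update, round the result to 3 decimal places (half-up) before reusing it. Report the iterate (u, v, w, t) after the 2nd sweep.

(-0.036, 0.584, 0.624, -1.464)

Iteration 1:
  u = (3 - (1)·1.600 - (-3)·-2.300 - (-4)·-2.800) / (12) = -1.392
  v = (11 - (4)·-1.392 - (-3)·-2.300 - (-4)·-2.800) / (13) = -0.118
  w = (6 - (1)·-1.392 - (-3)·-0.118 - (-4)·-2.800) / (9) = -0.462
  t = (-12 - (3)·-1.392 - (4)·-0.118 - (3)·-0.462) / (11) = -0.542
Iteration 2:
  u = (3 - (1)·-0.118 - (-3)·-0.462 - (-4)·-0.542) / (12) = -0.036
  v = (11 - (4)·-0.036 - (-3)·-0.462 - (-4)·-0.542) / (13) = 0.584
  w = (6 - (1)·-0.036 - (-3)·0.584 - (-4)·-0.542) / (9) = 0.624
  t = (-12 - (3)·-0.036 - (4)·0.584 - (3)·0.624) / (11) = -1.464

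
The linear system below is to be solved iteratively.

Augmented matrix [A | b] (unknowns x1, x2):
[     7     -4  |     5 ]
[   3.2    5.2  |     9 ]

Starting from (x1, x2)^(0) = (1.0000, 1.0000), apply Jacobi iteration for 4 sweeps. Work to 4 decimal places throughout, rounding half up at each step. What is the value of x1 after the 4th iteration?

Iteration 1:
  x1 = (5 - (-4)·1.0000) / (7) = 1.2857
  x2 = (9 - (3.2)·1.0000) / (5.2) = 1.1154
Iteration 2:
  x1 = (5 - (-4)·1.1154) / (7) = 1.3517
  x2 = (9 - (3.2)·1.2857) / (5.2) = 0.9396
Iteration 3:
  x1 = (5 - (-4)·0.9396) / (7) = 1.2512
  x2 = (9 - (3.2)·1.3517) / (5.2) = 0.8990
Iteration 4:
  x1 = (5 - (-4)·0.8990) / (7) = 1.2280
  x2 = (9 - (3.2)·1.2512) / (5.2) = 0.9608

1.2280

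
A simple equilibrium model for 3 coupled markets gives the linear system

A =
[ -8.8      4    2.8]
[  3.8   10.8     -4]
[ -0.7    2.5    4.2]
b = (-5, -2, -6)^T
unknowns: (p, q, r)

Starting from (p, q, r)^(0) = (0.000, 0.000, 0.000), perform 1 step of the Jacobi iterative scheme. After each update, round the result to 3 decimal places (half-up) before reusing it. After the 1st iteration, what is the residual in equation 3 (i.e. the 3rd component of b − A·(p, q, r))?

Iteration 1:
  p = (-5 - (4)·0.000 - (2.8)·0.000) / (-8.8) = 0.568
  q = (-2 - (3.8)·0.000 - (-4)·0.000) / (10.8) = -0.185
  r = (-6 - (-0.7)·0.000 - (2.5)·0.000) / (4.2) = -1.429
Residual b − A·x = (4.740, -7.876, 0.862)

0.862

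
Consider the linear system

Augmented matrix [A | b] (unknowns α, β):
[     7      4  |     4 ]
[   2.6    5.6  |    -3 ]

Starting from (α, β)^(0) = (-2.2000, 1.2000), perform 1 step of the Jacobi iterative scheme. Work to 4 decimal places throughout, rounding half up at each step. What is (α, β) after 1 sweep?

Iteration 1:
  α = (4 - (4)·1.2000) / (7) = -0.1143
  β = (-3 - (2.6)·-2.2000) / (5.6) = 0.4857

(-0.1143, 0.4857)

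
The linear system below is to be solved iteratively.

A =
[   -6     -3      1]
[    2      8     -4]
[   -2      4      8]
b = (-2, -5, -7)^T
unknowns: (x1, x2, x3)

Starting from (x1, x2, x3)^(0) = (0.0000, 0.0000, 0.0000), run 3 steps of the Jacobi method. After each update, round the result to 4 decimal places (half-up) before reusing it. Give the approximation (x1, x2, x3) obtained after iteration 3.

Iteration 1:
  x1 = (-2 - (-3)·0.0000 - (1)·0.0000) / (-6) = 0.3333
  x2 = (-5 - (2)·0.0000 - (-4)·0.0000) / (8) = -0.6250
  x3 = (-7 - (-2)·0.0000 - (4)·0.0000) / (8) = -0.8750
Iteration 2:
  x1 = (-2 - (-3)·-0.6250 - (1)·-0.8750) / (-6) = 0.5000
  x2 = (-5 - (2)·0.3333 - (-4)·-0.8750) / (8) = -1.1458
  x3 = (-7 - (-2)·0.3333 - (4)·-0.6250) / (8) = -0.4792
Iteration 3:
  x1 = (-2 - (-3)·-1.1458 - (1)·-0.4792) / (-6) = 0.8264
  x2 = (-5 - (2)·0.5000 - (-4)·-0.4792) / (8) = -0.9896
  x3 = (-7 - (-2)·0.5000 - (4)·-1.1458) / (8) = -0.1771

(0.8264, -0.9896, -0.1771)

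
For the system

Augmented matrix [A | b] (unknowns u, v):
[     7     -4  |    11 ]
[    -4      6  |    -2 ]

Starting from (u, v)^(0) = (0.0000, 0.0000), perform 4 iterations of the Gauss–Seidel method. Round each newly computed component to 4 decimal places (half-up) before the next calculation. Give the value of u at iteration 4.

Iteration 1:
  u = (11 - (-4)·0.0000) / (7) = 1.5714
  v = (-2 - (-4)·1.5714) / (6) = 0.7143
Iteration 2:
  u = (11 - (-4)·0.7143) / (7) = 1.9796
  v = (-2 - (-4)·1.9796) / (6) = 0.9864
Iteration 3:
  u = (11 - (-4)·0.9864) / (7) = 2.1351
  v = (-2 - (-4)·2.1351) / (6) = 1.0901
Iteration 4:
  u = (11 - (-4)·1.0901) / (7) = 2.1943
  v = (-2 - (-4)·2.1943) / (6) = 1.1295

2.1943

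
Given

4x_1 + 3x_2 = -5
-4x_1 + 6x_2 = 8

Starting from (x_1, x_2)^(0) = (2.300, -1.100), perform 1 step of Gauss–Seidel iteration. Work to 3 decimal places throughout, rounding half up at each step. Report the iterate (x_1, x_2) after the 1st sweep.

Iteration 1:
  x_1 = (-5 - (3)·-1.100) / (4) = -0.425
  x_2 = (8 - (-4)·-0.425) / (6) = 1.050

(-0.425, 1.050)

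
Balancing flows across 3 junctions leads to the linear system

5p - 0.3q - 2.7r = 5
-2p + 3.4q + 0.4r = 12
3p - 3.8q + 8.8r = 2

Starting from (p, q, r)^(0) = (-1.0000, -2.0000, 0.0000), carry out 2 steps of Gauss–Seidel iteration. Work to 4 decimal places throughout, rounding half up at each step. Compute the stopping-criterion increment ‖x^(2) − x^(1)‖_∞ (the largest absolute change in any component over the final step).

Iteration 1:
  p = (5 - (-0.3)·-2.0000 - (-2.7)·0.0000) / (5) = 0.8800
  q = (12 - (-2)·0.8800 - (0.4)·0.0000) / (3.4) = 4.0471
  r = (2 - (3)·0.8800 - (-3.8)·4.0471) / (8.8) = 1.6749
Iteration 2:
  p = (5 - (-0.3)·4.0471 - (-2.7)·1.6749) / (5) = 2.1473
  q = (12 - (-2)·2.1473 - (0.4)·1.6749) / (3.4) = 4.5955
  r = (2 - (3)·2.1473 - (-3.8)·4.5955) / (8.8) = 1.4797
Change: (1.2673, 0.5484, -0.1952) → max |·| = 1.2673

1.2673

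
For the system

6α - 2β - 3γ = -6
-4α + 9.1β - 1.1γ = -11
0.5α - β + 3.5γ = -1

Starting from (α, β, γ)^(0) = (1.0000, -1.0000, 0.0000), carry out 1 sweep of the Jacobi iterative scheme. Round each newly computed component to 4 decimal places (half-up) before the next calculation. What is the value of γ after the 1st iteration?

Iteration 1:
  α = (-6 - (-2)·-1.0000 - (-3)·0.0000) / (6) = -1.3333
  β = (-11 - (-4)·1.0000 - (-1.1)·0.0000) / (9.1) = -0.7692
  γ = (-1 - (0.5)·1.0000 - (-1)·-1.0000) / (3.5) = -0.7143

-0.7143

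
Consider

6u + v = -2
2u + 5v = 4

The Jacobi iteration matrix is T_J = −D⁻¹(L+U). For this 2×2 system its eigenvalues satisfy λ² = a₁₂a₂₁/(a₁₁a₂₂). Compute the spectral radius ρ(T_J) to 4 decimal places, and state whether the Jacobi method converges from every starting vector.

0.2582

a₁₂a₂₁/(a₁₁a₂₂) = (1)·(2) / ((6)·(5)) = 0.066667
ρ = √|0.066667| = √0.066667 = 0.2582
ρ < 1, so Jacobi converges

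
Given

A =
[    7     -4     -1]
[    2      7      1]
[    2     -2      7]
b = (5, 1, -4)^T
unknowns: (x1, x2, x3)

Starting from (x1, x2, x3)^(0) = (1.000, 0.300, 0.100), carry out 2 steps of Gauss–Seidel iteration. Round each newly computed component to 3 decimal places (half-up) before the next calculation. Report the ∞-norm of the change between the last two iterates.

0.383

Iteration 1:
  x1 = (5 - (-4)·0.300 - (-1)·0.100) / (7) = 0.900
  x2 = (1 - (2)·0.900 - (1)·0.100) / (7) = -0.129
  x3 = (-4 - (2)·0.900 - (-2)·-0.129) / (7) = -0.865
Iteration 2:
  x1 = (5 - (-4)·-0.129 - (-1)·-0.865) / (7) = 0.517
  x2 = (1 - (2)·0.517 - (1)·-0.865) / (7) = 0.119
  x3 = (-4 - (2)·0.517 - (-2)·0.119) / (7) = -0.685
Change: (-0.383, 0.248, 0.180) → max |·| = 0.383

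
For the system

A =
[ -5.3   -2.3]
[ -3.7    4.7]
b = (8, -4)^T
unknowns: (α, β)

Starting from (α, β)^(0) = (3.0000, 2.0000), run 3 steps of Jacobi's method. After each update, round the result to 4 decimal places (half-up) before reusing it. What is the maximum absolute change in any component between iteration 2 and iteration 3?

Iteration 1:
  α = (8 - (-2.3)·2.0000) / (-5.3) = -2.3774
  β = (-4 - (-3.7)·3.0000) / (4.7) = 1.5106
Iteration 2:
  α = (8 - (-2.3)·1.5106) / (-5.3) = -2.1650
  β = (-4 - (-3.7)·-2.3774) / (4.7) = -2.7226
Iteration 3:
  α = (8 - (-2.3)·-2.7226) / (-5.3) = -0.3279
  β = (-4 - (-3.7)·-2.1650) / (4.7) = -2.5554
Change: (1.8371, 0.1672) → max |·| = 1.8371

1.8371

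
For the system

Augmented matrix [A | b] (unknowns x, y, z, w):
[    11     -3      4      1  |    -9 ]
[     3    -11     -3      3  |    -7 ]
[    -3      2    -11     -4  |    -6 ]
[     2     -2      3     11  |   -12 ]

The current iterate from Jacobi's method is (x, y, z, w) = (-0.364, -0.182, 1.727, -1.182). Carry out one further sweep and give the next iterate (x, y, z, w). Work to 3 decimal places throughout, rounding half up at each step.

One sweep:
  x = (-9 - (-3)·-0.182 - (4)·1.727 - (1)·-1.182) / (11) = -1.388
  y = (-7 - (3)·-0.364 - (-3)·1.727 - (3)·-1.182) / (-11) = -0.256
  z = (-6 - (-3)·-0.364 - (2)·-0.182 - (-4)·-1.182) / (-11) = 1.041
  w = (-12 - (2)·-0.364 - (-2)·-0.182 - (3)·1.727) / (11) = -1.529

(-1.388, -0.256, 1.041, -1.529)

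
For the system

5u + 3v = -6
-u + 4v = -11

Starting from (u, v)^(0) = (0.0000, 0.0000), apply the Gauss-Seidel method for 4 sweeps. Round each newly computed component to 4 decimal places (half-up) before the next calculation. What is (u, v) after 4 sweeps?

Iteration 1:
  u = (-6 - (3)·0.0000) / (5) = -1.2000
  v = (-11 - (-1)·-1.2000) / (4) = -3.0500
Iteration 2:
  u = (-6 - (3)·-3.0500) / (5) = 0.6300
  v = (-11 - (-1)·0.6300) / (4) = -2.5925
Iteration 3:
  u = (-6 - (3)·-2.5925) / (5) = 0.3555
  v = (-11 - (-1)·0.3555) / (4) = -2.6611
Iteration 4:
  u = (-6 - (3)·-2.6611) / (5) = 0.3967
  v = (-11 - (-1)·0.3967) / (4) = -2.6508

(0.3967, -2.6508)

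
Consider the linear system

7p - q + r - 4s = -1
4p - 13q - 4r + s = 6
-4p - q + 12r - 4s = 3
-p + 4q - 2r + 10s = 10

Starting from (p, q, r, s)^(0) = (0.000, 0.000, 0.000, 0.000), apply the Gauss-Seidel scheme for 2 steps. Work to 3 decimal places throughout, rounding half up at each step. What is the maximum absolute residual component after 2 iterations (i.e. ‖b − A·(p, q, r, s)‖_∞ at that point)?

Iteration 1:
  p = (-1 - (-1)·0.000 - (1)·0.000 - (-4)·0.000) / (7) = -0.143
  q = (6 - (4)·-0.143 - (-4)·0.000 - (1)·0.000) / (-13) = -0.506
  r = (3 - (-4)·-0.143 - (-1)·-0.506 - (-4)·0.000) / (12) = 0.160
  s = (10 - (-1)·-0.143 - (4)·-0.506 - (-2)·0.160) / (10) = 1.220
Iteration 2:
  p = (-1 - (-1)·-0.506 - (1)·0.160 - (-4)·1.220) / (7) = 0.459
  q = (6 - (4)·0.459 - (-4)·0.160 - (1)·1.220) / (-13) = -0.276
  r = (3 - (-4)·0.459 - (-1)·-0.276 - (-4)·1.220) / (12) = 0.787
  s = (10 - (-1)·0.459 - (4)·-0.276 - (-2)·0.787) / (10) = 1.314
Residual b − A·x = (-0.020, 2.410, 0.372, -0.003); ∞-norm = 2.410

2.410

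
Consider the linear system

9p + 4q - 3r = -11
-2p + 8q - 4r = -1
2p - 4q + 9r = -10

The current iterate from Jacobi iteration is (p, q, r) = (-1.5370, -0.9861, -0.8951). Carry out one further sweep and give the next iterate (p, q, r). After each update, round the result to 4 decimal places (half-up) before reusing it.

(-1.0823, -0.9568, -1.2078)

One sweep:
  p = (-11 - (4)·-0.9861 - (-3)·-0.8951) / (9) = -1.0823
  q = (-1 - (-2)·-1.5370 - (-4)·-0.8951) / (8) = -0.9568
  r = (-10 - (2)·-1.5370 - (-4)·-0.9861) / (9) = -1.2078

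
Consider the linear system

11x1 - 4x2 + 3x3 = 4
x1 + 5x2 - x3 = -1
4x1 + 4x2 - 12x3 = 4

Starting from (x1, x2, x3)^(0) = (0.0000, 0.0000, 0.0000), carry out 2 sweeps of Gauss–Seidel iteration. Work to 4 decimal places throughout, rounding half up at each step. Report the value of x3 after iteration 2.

Iteration 1:
  x1 = (4 - (-4)·0.0000 - (3)·0.0000) / (11) = 0.3636
  x2 = (-1 - (1)·0.3636 - (-1)·0.0000) / (5) = -0.2727
  x3 = (4 - (4)·0.3636 - (4)·-0.2727) / (-12) = -0.3030
Iteration 2:
  x1 = (4 - (-4)·-0.2727 - (3)·-0.3030) / (11) = 0.3471
  x2 = (-1 - (1)·0.3471 - (-1)·-0.3030) / (5) = -0.3300
  x3 = (4 - (4)·0.3471 - (4)·-0.3300) / (-12) = -0.3276

-0.3276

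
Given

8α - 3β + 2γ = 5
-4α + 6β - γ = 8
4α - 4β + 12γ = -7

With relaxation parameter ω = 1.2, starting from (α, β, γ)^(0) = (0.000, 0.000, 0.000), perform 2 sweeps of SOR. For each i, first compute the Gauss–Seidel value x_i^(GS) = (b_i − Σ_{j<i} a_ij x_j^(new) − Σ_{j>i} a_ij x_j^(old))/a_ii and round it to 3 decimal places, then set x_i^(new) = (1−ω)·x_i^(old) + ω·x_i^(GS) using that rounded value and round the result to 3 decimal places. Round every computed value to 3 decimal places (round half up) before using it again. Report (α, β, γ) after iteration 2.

Iteration 1:
  α: GS value = (5 - (-3)·0.000 - (2)·0.000) / (8) = 0.625;  α ← (1−ω)·0.000 + ω·0.625 = 0.750
  β: GS value = (8 - (-4)·0.750 - (-1)·0.000) / (6) = 1.833;  β ← (1−ω)·0.000 + ω·1.833 = 2.200
  γ: GS value = (-7 - (4)·0.750 - (-4)·2.200) / (12) = -0.100;  γ ← (1−ω)·0.000 + ω·-0.100 = -0.120
Iteration 2:
  α: GS value = (5 - (-3)·2.200 - (2)·-0.120) / (8) = 1.480;  α ← (1−ω)·0.750 + ω·1.480 = 1.626
  β: GS value = (8 - (-4)·1.626 - (-1)·-0.120) / (6) = 2.397;  β ← (1−ω)·2.200 + ω·2.397 = 2.436
  γ: GS value = (-7 - (4)·1.626 - (-4)·2.436) / (12) = -0.313;  γ ← (1−ω)·-0.120 + ω·-0.313 = -0.352

(1.626, 2.436, -0.352)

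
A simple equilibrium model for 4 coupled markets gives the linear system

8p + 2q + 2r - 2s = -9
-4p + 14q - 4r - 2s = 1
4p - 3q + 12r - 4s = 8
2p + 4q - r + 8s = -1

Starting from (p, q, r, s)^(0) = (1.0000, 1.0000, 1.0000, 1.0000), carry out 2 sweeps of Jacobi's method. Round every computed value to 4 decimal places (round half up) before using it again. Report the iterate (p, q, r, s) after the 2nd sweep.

Iteration 1:
  p = (-9 - (2)·1.0000 - (2)·1.0000 - (-2)·1.0000) / (8) = -1.3750
  q = (1 - (-4)·1.0000 - (-4)·1.0000 - (-2)·1.0000) / (14) = 0.7857
  r = (8 - (4)·1.0000 - (-3)·1.0000 - (-4)·1.0000) / (12) = 0.9167
  s = (-1 - (2)·1.0000 - (4)·1.0000 - (-1)·1.0000) / (8) = -0.7500
Iteration 2:
  p = (-9 - (2)·0.7857 - (2)·0.9167 - (-2)·-0.7500) / (8) = -1.7381
  q = (1 - (-4)·-1.3750 - (-4)·0.9167 - (-2)·-0.7500) / (14) = -0.1667
  r = (8 - (4)·-1.3750 - (-3)·0.7857 - (-4)·-0.7500) / (12) = 1.0714
  s = (-1 - (2)·-1.3750 - (4)·0.7857 - (-1)·0.9167) / (8) = -0.0595

(-1.7381, -0.1667, 1.0714, -0.0595)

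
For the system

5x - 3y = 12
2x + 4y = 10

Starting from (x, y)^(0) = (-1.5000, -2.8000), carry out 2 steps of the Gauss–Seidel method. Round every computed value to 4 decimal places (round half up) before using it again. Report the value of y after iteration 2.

0.6580

Iteration 1:
  x = (12 - (-3)·-2.8000) / (5) = 0.7200
  y = (10 - (2)·0.7200) / (4) = 2.1400
Iteration 2:
  x = (12 - (-3)·2.1400) / (5) = 3.6840
  y = (10 - (2)·3.6840) / (4) = 0.6580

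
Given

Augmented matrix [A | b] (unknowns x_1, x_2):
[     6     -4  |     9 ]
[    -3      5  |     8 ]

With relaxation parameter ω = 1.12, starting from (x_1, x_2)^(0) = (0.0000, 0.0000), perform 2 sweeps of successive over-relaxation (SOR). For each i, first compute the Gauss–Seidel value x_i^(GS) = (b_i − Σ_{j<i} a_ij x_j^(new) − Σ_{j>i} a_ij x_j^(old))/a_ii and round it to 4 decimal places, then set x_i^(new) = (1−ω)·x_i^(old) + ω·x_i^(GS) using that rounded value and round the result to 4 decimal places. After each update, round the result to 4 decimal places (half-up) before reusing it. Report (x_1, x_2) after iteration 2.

Iteration 1:
  x_1: GS value = (9 - (-4)·0.0000) / (6) = 1.5000;  x_1 ← (1−ω)·0.0000 + ω·1.5000 = 1.6800
  x_2: GS value = (8 - (-3)·1.6800) / (5) = 2.6080;  x_2 ← (1−ω)·0.0000 + ω·2.6080 = 2.9210
Iteration 2:
  x_1: GS value = (9 - (-4)·2.9210) / (6) = 3.4473;  x_1 ← (1−ω)·1.6800 + ω·3.4473 = 3.6594
  x_2: GS value = (8 - (-3)·3.6594) / (5) = 3.7956;  x_2 ← (1−ω)·2.9210 + ω·3.7956 = 3.9006

(3.6594, 3.9006)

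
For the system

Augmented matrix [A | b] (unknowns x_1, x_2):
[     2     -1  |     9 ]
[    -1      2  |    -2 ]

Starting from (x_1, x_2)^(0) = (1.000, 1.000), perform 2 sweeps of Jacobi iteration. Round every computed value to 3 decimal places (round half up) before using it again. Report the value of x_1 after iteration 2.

Iteration 1:
  x_1 = (9 - (-1)·1.000) / (2) = 5.000
  x_2 = (-2 - (-1)·1.000) / (2) = -0.500
Iteration 2:
  x_1 = (9 - (-1)·-0.500) / (2) = 4.250
  x_2 = (-2 - (-1)·5.000) / (2) = 1.500

4.250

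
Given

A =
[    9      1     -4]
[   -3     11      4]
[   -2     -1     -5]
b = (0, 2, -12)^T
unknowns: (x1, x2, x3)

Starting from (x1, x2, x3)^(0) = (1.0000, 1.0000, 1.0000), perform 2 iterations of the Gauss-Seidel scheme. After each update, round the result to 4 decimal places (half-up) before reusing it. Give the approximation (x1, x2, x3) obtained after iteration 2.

(1.0256, -0.3693, 2.0636)

Iteration 1:
  x1 = (0 - (1)·1.0000 - (-4)·1.0000) / (9) = 0.3333
  x2 = (2 - (-3)·0.3333 - (4)·1.0000) / (11) = -0.0909
  x3 = (-12 - (-2)·0.3333 - (-1)·-0.0909) / (-5) = 2.2849
Iteration 2:
  x1 = (0 - (1)·-0.0909 - (-4)·2.2849) / (9) = 1.0256
  x2 = (2 - (-3)·1.0256 - (4)·2.2849) / (11) = -0.3693
  x3 = (-12 - (-2)·1.0256 - (-1)·-0.3693) / (-5) = 2.0636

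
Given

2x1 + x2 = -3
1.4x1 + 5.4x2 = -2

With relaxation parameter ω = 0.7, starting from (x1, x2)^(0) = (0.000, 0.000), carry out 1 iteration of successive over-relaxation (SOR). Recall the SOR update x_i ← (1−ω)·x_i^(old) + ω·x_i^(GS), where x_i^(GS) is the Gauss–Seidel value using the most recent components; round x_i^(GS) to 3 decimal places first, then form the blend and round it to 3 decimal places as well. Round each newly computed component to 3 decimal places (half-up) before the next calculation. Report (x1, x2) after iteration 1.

(-1.050, -0.069)

Iteration 1:
  x1: GS value = (-3 - (1)·0.000) / (2) = -1.500;  x1 ← (1−ω)·0.000 + ω·-1.500 = -1.050
  x2: GS value = (-2 - (1.4)·-1.050) / (5.4) = -0.098;  x2 ← (1−ω)·0.000 + ω·-0.098 = -0.069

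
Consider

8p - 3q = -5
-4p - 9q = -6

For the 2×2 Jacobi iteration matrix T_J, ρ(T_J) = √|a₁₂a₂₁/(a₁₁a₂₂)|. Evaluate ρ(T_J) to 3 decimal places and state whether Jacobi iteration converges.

a₁₂a₂₁/(a₁₁a₂₂) = (-3)·(-4) / ((8)·(-9)) = -0.166667
ρ = √|-0.166667| = √0.166667 = 0.408
ρ < 1, so Jacobi converges

0.408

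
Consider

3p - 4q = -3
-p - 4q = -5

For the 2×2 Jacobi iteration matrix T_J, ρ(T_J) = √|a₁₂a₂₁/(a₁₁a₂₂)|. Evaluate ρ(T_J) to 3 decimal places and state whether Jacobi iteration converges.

a₁₂a₂₁/(a₁₁a₂₂) = (-4)·(-1) / ((3)·(-4)) = -0.333333
ρ = √|-0.333333| = √0.333333 = 0.577
ρ < 1, so Jacobi converges

0.577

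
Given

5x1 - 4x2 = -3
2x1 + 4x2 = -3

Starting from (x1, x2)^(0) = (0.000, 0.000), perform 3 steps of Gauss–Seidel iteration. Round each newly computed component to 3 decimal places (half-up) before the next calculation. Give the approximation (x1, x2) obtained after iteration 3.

Iteration 1:
  x1 = (-3 - (-4)·0.000) / (5) = -0.600
  x2 = (-3 - (2)·-0.600) / (4) = -0.450
Iteration 2:
  x1 = (-3 - (-4)·-0.450) / (5) = -0.960
  x2 = (-3 - (2)·-0.960) / (4) = -0.270
Iteration 3:
  x1 = (-3 - (-4)·-0.270) / (5) = -0.816
  x2 = (-3 - (2)·-0.816) / (4) = -0.342

(-0.816, -0.342)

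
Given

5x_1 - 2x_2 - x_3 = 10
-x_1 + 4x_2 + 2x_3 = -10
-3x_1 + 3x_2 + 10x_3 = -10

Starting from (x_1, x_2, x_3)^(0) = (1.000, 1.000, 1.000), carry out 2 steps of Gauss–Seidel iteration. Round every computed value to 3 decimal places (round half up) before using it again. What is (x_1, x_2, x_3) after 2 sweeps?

Iteration 1:
  x_1 = (10 - (-2)·1.000 - (-1)·1.000) / (5) = 2.600
  x_2 = (-10 - (-1)·2.600 - (2)·1.000) / (4) = -2.350
  x_3 = (-10 - (-3)·2.600 - (3)·-2.350) / (10) = 0.485
Iteration 2:
  x_1 = (10 - (-2)·-2.350 - (-1)·0.485) / (5) = 1.157
  x_2 = (-10 - (-1)·1.157 - (2)·0.485) / (4) = -2.453
  x_3 = (-10 - (-3)·1.157 - (3)·-2.453) / (10) = 0.083

(1.157, -2.453, 0.083)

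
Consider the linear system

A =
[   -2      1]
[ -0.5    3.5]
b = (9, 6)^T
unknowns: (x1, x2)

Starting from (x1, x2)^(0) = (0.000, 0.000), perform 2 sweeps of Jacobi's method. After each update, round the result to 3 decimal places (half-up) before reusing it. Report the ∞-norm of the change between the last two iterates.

Iteration 1:
  x1 = (9 - (1)·0.000) / (-2) = -4.500
  x2 = (6 - (-0.5)·0.000) / (3.5) = 1.714
Iteration 2:
  x1 = (9 - (1)·1.714) / (-2) = -3.643
  x2 = (6 - (-0.5)·-4.500) / (3.5) = 1.071
Change: (0.857, -0.643) → max |·| = 0.857

0.857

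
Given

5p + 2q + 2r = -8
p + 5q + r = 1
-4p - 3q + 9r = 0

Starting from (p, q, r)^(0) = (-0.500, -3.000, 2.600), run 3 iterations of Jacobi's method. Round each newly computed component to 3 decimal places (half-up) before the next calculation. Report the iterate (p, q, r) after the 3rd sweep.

(-1.608, 0.547, -0.211)

Iteration 1:
  p = (-8 - (2)·-3.000 - (2)·2.600) / (5) = -1.440
  q = (1 - (1)·-0.500 - (1)·2.600) / (5) = -0.220
  r = (0 - (-4)·-0.500 - (-3)·-3.000) / (9) = -1.222
Iteration 2:
  p = (-8 - (2)·-0.220 - (2)·-1.222) / (5) = -1.023
  q = (1 - (1)·-1.440 - (1)·-1.222) / (5) = 0.732
  r = (0 - (-4)·-1.440 - (-3)·-0.220) / (9) = -0.713
Iteration 3:
  p = (-8 - (2)·0.732 - (2)·-0.713) / (5) = -1.608
  q = (1 - (1)·-1.023 - (1)·-0.713) / (5) = 0.547
  r = (0 - (-4)·-1.023 - (-3)·0.732) / (9) = -0.211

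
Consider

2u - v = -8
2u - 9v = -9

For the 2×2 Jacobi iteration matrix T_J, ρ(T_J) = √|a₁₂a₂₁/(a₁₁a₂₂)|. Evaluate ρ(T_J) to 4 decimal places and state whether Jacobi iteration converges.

0.3333

a₁₂a₂₁/(a₁₁a₂₂) = (-1)·(2) / ((2)·(-9)) = 0.111111
ρ = √|0.111111| = √0.111111 = 0.3333
ρ < 1, so Jacobi converges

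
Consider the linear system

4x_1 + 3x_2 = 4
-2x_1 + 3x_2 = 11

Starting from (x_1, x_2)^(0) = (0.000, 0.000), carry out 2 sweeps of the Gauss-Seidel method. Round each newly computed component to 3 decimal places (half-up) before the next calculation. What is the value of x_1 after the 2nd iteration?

Iteration 1:
  x_1 = (4 - (3)·0.000) / (4) = 1.000
  x_2 = (11 - (-2)·1.000) / (3) = 4.333
Iteration 2:
  x_1 = (4 - (3)·4.333) / (4) = -2.250
  x_2 = (11 - (-2)·-2.250) / (3) = 2.167

-2.250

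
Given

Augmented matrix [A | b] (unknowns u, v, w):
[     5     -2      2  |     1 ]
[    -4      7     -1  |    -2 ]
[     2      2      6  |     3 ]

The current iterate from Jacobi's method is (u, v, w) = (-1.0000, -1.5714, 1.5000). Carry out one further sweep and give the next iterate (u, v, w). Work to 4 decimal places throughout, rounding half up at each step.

One sweep:
  u = (1 - (-2)·-1.5714 - (2)·1.5000) / (5) = -1.0286
  v = (-2 - (-4)·-1.0000 - (-1)·1.5000) / (7) = -0.6429
  w = (3 - (2)·-1.0000 - (2)·-1.5714) / (6) = 1.3571

(-1.0286, -0.6429, 1.3571)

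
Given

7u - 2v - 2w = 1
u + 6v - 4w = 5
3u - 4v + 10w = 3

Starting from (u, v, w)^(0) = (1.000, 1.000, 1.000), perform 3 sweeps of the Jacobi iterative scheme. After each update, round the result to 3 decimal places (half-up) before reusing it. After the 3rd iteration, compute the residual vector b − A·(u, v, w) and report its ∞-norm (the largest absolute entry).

Iteration 1:
  u = (1 - (-2)·1.000 - (-2)·1.000) / (7) = 0.714
  v = (5 - (1)·1.000 - (-4)·1.000) / (6) = 1.333
  w = (3 - (3)·1.000 - (-4)·1.000) / (10) = 0.400
Iteration 2:
  u = (1 - (-2)·1.333 - (-2)·0.400) / (7) = 0.638
  v = (5 - (1)·0.714 - (-4)·0.400) / (6) = 0.981
  w = (3 - (3)·0.714 - (-4)·1.333) / (10) = 0.619
Iteration 3:
  u = (1 - (-2)·0.981 - (-2)·0.619) / (7) = 0.600
  v = (5 - (1)·0.638 - (-4)·0.619) / (6) = 1.140
  w = (3 - (3)·0.638 - (-4)·0.981) / (10) = 0.501
Residual b − A·x = (0.082, -0.436, 0.750); ∞-norm = 0.750

0.750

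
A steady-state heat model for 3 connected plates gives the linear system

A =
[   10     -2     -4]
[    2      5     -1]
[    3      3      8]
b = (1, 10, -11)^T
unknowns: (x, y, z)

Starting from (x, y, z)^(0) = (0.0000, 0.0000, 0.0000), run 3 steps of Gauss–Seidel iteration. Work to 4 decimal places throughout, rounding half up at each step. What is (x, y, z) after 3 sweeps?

(-0.3091, 1.7474, -1.9144)

Iteration 1:
  x = (1 - (-2)·0.0000 - (-4)·0.0000) / (10) = 0.1000
  y = (10 - (2)·0.1000 - (-1)·0.0000) / (5) = 1.9600
  z = (-11 - (3)·0.1000 - (3)·1.9600) / (8) = -2.1475
Iteration 2:
  x = (1 - (-2)·1.9600 - (-4)·-2.1475) / (10) = -0.3670
  y = (10 - (2)·-0.3670 - (-1)·-2.1475) / (5) = 1.7173
  z = (-11 - (3)·-0.3670 - (3)·1.7173) / (8) = -1.8814
Iteration 3:
  x = (1 - (-2)·1.7173 - (-4)·-1.8814) / (10) = -0.3091
  y = (10 - (2)·-0.3091 - (-1)·-1.8814) / (5) = 1.7474
  z = (-11 - (3)·-0.3091 - (3)·1.7474) / (8) = -1.9144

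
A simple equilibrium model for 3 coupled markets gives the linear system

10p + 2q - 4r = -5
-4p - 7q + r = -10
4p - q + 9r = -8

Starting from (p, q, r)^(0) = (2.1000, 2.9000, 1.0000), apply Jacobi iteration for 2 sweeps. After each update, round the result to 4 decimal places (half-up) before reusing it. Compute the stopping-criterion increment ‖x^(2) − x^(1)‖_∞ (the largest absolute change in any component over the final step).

Iteration 1:
  p = (-5 - (2)·2.9000 - (-4)·1.0000) / (10) = -0.6800
  q = (-10 - (-4)·2.1000 - (1)·1.0000) / (-7) = 0.3714
  r = (-8 - (4)·2.1000 - (-1)·2.9000) / (9) = -1.5000
Iteration 2:
  p = (-5 - (2)·0.3714 - (-4)·-1.5000) / (10) = -1.1743
  q = (-10 - (-4)·-0.6800 - (1)·-1.5000) / (-7) = 1.6029
  r = (-8 - (4)·-0.6800 - (-1)·0.3714) / (9) = -0.5454
Change: (-0.4943, 1.2315, 0.9546) → max |·| = 1.2315

1.2315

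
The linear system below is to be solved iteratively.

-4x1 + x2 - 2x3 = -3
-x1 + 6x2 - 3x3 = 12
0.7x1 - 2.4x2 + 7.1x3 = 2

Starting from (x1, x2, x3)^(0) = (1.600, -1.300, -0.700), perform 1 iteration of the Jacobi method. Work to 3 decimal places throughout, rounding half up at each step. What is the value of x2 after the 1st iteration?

1.917

Iteration 1:
  x1 = (-3 - (1)·-1.300 - (-2)·-0.700) / (-4) = 0.775
  x2 = (12 - (-1)·1.600 - (-3)·-0.700) / (6) = 1.917
  x3 = (2 - (0.7)·1.600 - (-2.4)·-1.300) / (7.1) = -0.315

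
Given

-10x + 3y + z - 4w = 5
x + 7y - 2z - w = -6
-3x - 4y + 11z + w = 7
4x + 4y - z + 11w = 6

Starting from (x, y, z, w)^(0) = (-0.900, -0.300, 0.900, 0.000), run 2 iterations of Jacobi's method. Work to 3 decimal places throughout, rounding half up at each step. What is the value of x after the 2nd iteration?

-1.039

Iteration 1:
  x = (5 - (3)·-0.300 - (1)·0.900 - (-4)·0.000) / (-10) = -0.500
  y = (-6 - (1)·-0.900 - (-2)·0.900 - (-1)·0.000) / (7) = -0.471
  z = (7 - (-3)·-0.900 - (-4)·-0.300 - (1)·0.000) / (11) = 0.282
  w = (6 - (4)·-0.900 - (4)·-0.300 - (-1)·0.900) / (11) = 1.064
Iteration 2:
  x = (5 - (3)·-0.471 - (1)·0.282 - (-4)·1.064) / (-10) = -1.039
  y = (-6 - (1)·-0.500 - (-2)·0.282 - (-1)·1.064) / (7) = -0.553
  z = (7 - (-3)·-0.500 - (-4)·-0.471 - (1)·1.064) / (11) = 0.232
  w = (6 - (4)·-0.500 - (4)·-0.471 - (-1)·0.282) / (11) = 0.924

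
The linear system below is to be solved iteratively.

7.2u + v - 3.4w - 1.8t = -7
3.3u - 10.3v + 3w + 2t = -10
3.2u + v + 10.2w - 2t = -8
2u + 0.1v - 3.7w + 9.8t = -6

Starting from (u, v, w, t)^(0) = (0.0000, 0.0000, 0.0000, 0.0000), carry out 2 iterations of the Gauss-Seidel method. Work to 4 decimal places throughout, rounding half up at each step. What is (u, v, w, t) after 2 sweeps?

Iteration 1:
  u = (-7 - (1)·0.0000 - (-3.4)·0.0000 - (-1.8)·0.0000) / (7.2) = -0.9722
  v = (-10 - (3.3)·-0.9722 - (3)·0.0000 - (2)·0.0000) / (-10.3) = 0.6594
  w = (-8 - (3.2)·-0.9722 - (1)·0.6594 - (-2)·0.0000) / (10.2) = -0.5440
  t = (-6 - (2)·-0.9722 - (0.1)·0.6594 - (-3.7)·-0.5440) / (9.8) = -0.6260
Iteration 2:
  u = (-7 - (1)·0.6594 - (-3.4)·-0.5440 - (-1.8)·-0.6260) / (7.2) = -1.4772
  v = (-10 - (3.3)·-1.4772 - (3)·-0.5440 - (2)·-0.6260) / (-10.3) = 0.2176
  w = (-8 - (3.2)·-1.4772 - (1)·0.2176 - (-2)·-0.6260) / (10.2) = -0.4650
  t = (-6 - (2)·-1.4772 - (0.1)·0.2176 - (-3.7)·-0.4650) / (9.8) = -0.4886

(-1.4772, 0.2176, -0.4650, -0.4886)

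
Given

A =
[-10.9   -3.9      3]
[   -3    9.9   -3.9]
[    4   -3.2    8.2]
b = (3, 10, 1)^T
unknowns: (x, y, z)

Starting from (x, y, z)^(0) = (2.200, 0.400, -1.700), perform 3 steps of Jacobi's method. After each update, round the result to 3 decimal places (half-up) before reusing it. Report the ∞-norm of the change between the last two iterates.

Iteration 1:
  x = (3 - (-3.9)·0.400 - (3)·-1.700) / (-10.9) = -0.886
  y = (10 - (-3)·2.200 - (-3.9)·-1.700) / (9.9) = 1.007
  z = (1 - (4)·2.200 - (-3.2)·0.400) / (8.2) = -0.795
Iteration 2:
  x = (3 - (-3.9)·1.007 - (3)·-0.795) / (-10.9) = -0.854
  y = (10 - (-3)·-0.886 - (-3.9)·-0.795) / (9.9) = 0.428
  z = (1 - (4)·-0.886 - (-3.2)·1.007) / (8.2) = 0.947
Iteration 3:
  x = (3 - (-3.9)·0.428 - (3)·0.947) / (-10.9) = -0.168
  y = (10 - (-3)·-0.854 - (-3.9)·0.947) / (9.9) = 1.124
  z = (1 - (4)·-0.854 - (-3.2)·0.428) / (8.2) = 0.706
Change: (0.686, 0.696, -0.241) → max |·| = 0.696

0.696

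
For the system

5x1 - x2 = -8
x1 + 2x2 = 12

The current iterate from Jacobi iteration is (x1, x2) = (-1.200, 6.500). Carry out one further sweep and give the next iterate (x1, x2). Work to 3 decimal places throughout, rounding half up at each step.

One sweep:
  x1 = (-8 - (-1)·6.500) / (5) = -0.300
  x2 = (12 - (1)·-1.200) / (2) = 6.600

(-0.300, 6.600)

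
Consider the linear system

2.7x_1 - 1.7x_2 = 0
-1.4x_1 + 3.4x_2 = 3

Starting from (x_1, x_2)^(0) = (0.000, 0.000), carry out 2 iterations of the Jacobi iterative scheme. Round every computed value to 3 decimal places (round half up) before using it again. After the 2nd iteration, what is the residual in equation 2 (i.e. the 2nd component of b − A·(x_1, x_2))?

Iteration 1:
  x_1 = (0 - (-1.7)·0.000) / (2.7) = 0.000
  x_2 = (3 - (-1.4)·0.000) / (3.4) = 0.882
Iteration 2:
  x_1 = (0 - (-1.7)·0.882) / (2.7) = 0.555
  x_2 = (3 - (-1.4)·0.000) / (3.4) = 0.882
Residual b − A·x = (0.001, 0.778)

0.778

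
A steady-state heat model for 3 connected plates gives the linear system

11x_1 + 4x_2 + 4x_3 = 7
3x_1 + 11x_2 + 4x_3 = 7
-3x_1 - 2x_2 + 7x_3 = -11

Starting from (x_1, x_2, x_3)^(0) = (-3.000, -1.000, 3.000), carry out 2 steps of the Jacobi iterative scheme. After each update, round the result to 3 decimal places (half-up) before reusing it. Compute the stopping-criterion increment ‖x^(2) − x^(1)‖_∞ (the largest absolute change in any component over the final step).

1.738

Iteration 1:
  x_1 = (7 - (4)·-1.000 - (4)·3.000) / (11) = -0.091
  x_2 = (7 - (3)·-3.000 - (4)·3.000) / (11) = 0.364
  x_3 = (-11 - (-3)·-3.000 - (-2)·-1.000) / (7) = -3.143
Iteration 2:
  x_1 = (7 - (4)·0.364 - (4)·-3.143) / (11) = 1.647
  x_2 = (7 - (3)·-0.091 - (4)·-3.143) / (11) = 1.804
  x_3 = (-11 - (-3)·-0.091 - (-2)·0.364) / (7) = -1.506
Change: (1.738, 1.440, 1.637) → max |·| = 1.738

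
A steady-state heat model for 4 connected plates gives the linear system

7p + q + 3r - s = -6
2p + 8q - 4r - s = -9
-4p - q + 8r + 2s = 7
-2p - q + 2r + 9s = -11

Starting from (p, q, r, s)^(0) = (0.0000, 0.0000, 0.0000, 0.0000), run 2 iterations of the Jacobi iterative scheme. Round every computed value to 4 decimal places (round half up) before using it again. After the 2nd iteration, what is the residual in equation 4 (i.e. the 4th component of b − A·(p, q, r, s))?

0.2481

Iteration 1:
  p = (-6 - (1)·0.0000 - (3)·0.0000 - (-1)·0.0000) / (7) = -0.8571
  q = (-9 - (2)·0.0000 - (-4)·0.0000 - (-1)·0.0000) / (8) = -1.1250
  r = (7 - (-4)·0.0000 - (-1)·0.0000 - (2)·0.0000) / (8) = 0.8750
  s = (-11 - (-2)·0.0000 - (-1)·0.0000 - (2)·0.0000) / (9) = -1.2222
Iteration 2:
  p = (-6 - (1)·-1.1250 - (3)·0.8750 - (-1)·-1.2222) / (7) = -1.2460
  q = (-9 - (2)·-0.8571 - (-4)·0.8750 - (-1)·-1.2222) / (8) = -0.6260
  r = (7 - (-4)·-0.8571 - (-1)·-1.1250 - (2)·-1.2222) / (8) = 0.6114
  s = (-11 - (-2)·-0.8571 - (-1)·-1.1250 - (2)·0.8750) / (9) = -1.7321
Residual b − A·x = (-0.2183, -0.7865, -0.0370, 0.2481)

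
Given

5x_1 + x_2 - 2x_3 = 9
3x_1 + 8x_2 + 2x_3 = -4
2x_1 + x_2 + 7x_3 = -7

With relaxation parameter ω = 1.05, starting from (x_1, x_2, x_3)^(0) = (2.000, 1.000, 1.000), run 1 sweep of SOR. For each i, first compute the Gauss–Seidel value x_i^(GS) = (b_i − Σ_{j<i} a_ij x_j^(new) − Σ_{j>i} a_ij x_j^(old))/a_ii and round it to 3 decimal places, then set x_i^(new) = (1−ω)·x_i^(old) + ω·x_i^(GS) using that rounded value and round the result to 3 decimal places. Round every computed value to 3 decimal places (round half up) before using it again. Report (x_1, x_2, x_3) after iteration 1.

Iteration 1:
  x_1: GS value = (9 - (1)·1.000 - (-2)·1.000) / (5) = 2.000;  x_1 ← (1−ω)·2.000 + ω·2.000 = 2.000
  x_2: GS value = (-4 - (3)·2.000 - (2)·1.000) / (8) = -1.500;  x_2 ← (1−ω)·1.000 + ω·-1.500 = -1.625
  x_3: GS value = (-7 - (2)·2.000 - (1)·-1.625) / (7) = -1.339;  x_3 ← (1−ω)·1.000 + ω·-1.339 = -1.456

(2.000, -1.625, -1.456)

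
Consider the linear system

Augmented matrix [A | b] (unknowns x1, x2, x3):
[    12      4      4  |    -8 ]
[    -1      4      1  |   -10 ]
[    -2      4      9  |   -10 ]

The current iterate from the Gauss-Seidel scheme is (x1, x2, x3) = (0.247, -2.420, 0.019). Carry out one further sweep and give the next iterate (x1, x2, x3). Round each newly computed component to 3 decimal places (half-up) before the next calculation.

One sweep:
  x1 = (-8 - (4)·-2.420 - (4)·0.019) / (12) = 0.134
  x2 = (-10 - (-1)·0.134 - (1)·0.019) / (4) = -2.471
  x3 = (-10 - (-2)·0.134 - (4)·-2.471) / (9) = 0.017

(0.134, -2.471, 0.017)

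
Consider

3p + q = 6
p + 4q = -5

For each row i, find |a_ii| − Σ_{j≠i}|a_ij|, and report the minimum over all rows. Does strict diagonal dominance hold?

row 1: |3| − (1) = 2
row 2: |4| − (1) = 3
minimum over rows = 2 → strictly diagonally dominant (convergence guaranteed)

2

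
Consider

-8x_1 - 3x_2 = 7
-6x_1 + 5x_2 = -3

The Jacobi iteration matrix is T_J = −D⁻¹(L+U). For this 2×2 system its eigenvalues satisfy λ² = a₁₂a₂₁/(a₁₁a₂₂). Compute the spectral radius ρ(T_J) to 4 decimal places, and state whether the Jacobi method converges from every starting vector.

0.6708

a₁₂a₂₁/(a₁₁a₂₂) = (-3)·(-6) / ((-8)·(5)) = -0.450000
ρ = √|-0.450000| = √0.450000 = 0.6708
ρ < 1, so Jacobi converges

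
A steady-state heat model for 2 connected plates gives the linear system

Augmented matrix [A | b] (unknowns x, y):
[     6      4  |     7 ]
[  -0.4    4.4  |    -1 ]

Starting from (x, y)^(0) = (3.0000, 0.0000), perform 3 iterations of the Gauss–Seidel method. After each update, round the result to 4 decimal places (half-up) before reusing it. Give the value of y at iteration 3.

Iteration 1:
  x = (7 - (4)·0.0000) / (6) = 1.1667
  y = (-1 - (-0.4)·1.1667) / (4.4) = -0.1212
Iteration 2:
  x = (7 - (4)·-0.1212) / (6) = 1.2475
  y = (-1 - (-0.4)·1.2475) / (4.4) = -0.1139
Iteration 3:
  x = (7 - (4)·-0.1139) / (6) = 1.2426
  y = (-1 - (-0.4)·1.2426) / (4.4) = -0.1143

-0.1143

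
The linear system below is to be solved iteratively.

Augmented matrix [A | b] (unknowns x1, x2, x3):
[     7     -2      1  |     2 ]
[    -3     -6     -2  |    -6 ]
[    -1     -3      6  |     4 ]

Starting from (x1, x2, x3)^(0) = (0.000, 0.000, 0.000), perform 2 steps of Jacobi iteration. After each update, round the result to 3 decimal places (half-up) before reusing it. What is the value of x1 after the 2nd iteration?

0.476

Iteration 1:
  x1 = (2 - (-2)·0.000 - (1)·0.000) / (7) = 0.286
  x2 = (-6 - (-3)·0.000 - (-2)·0.000) / (-6) = 1.000
  x3 = (4 - (-1)·0.000 - (-3)·0.000) / (6) = 0.667
Iteration 2:
  x1 = (2 - (-2)·1.000 - (1)·0.667) / (7) = 0.476
  x2 = (-6 - (-3)·0.286 - (-2)·0.667) / (-6) = 0.635
  x3 = (4 - (-1)·0.286 - (-3)·1.000) / (6) = 1.214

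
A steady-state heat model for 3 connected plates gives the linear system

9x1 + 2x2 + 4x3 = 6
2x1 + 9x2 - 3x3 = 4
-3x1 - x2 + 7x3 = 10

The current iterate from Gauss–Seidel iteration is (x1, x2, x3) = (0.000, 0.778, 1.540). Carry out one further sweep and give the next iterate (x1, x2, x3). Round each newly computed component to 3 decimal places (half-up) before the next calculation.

(-0.191, 1.000, 1.490)

One sweep:
  x1 = (6 - (2)·0.778 - (4)·1.540) / (9) = -0.191
  x2 = (4 - (2)·-0.191 - (-3)·1.540) / (9) = 1.000
  x3 = (10 - (-3)·-0.191 - (-1)·1.000) / (7) = 1.490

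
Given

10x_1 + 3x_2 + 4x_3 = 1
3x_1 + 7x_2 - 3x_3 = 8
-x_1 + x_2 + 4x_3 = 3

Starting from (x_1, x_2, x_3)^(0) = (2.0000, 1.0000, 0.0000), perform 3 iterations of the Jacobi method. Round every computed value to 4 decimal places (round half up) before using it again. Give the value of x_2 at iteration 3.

Iteration 1:
  x_1 = (1 - (3)·1.0000 - (4)·0.0000) / (10) = -0.2000
  x_2 = (8 - (3)·2.0000 - (-3)·0.0000) / (7) = 0.2857
  x_3 = (3 - (-1)·2.0000 - (1)·1.0000) / (4) = 1.0000
Iteration 2:
  x_1 = (1 - (3)·0.2857 - (4)·1.0000) / (10) = -0.3857
  x_2 = (8 - (3)·-0.2000 - (-3)·1.0000) / (7) = 1.6571
  x_3 = (3 - (-1)·-0.2000 - (1)·0.2857) / (4) = 0.6286
Iteration 3:
  x_1 = (1 - (3)·1.6571 - (4)·0.6286) / (10) = -0.6486
  x_2 = (8 - (3)·-0.3857 - (-3)·0.6286) / (7) = 1.5776
  x_3 = (3 - (-1)·-0.3857 - (1)·1.6571) / (4) = 0.2393

1.5776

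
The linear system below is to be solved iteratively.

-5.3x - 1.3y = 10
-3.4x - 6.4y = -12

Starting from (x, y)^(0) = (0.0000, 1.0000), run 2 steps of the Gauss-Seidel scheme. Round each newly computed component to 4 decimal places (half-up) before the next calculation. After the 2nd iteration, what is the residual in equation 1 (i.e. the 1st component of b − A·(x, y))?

0.3402

Iteration 1:
  x = (10 - (-1.3)·1.0000) / (-5.3) = -2.1321
  y = (-12 - (-3.4)·-2.1321) / (-6.4) = 3.0077
Iteration 2:
  x = (10 - (-1.3)·3.0077) / (-5.3) = -2.6245
  y = (-12 - (-3.4)·-2.6245) / (-6.4) = 3.2693
Residual b − A·x = (0.3402, 0.0002)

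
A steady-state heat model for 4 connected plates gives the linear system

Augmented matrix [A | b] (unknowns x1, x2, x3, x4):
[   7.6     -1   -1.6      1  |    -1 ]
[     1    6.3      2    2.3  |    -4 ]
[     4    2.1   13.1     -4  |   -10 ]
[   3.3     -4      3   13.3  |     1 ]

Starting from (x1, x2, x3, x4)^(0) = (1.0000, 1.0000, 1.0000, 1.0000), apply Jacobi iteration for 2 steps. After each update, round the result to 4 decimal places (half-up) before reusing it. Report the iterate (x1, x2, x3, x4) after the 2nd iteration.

Iteration 1:
  x1 = (-1 - (-1)·1.0000 - (-1.6)·1.0000 - (1)·1.0000) / (7.6) = 0.0789
  x2 = (-4 - (1)·1.0000 - (2)·1.0000 - (2.3)·1.0000) / (6.3) = -1.4762
  x3 = (-10 - (4)·1.0000 - (2.1)·1.0000 - (-4)·1.0000) / (13.1) = -0.9237
  x4 = (1 - (3.3)·1.0000 - (-4)·1.0000 - (3)·1.0000) / (13.3) = -0.0977
Iteration 2:
  x1 = (-1 - (-1)·-1.4762 - (-1.6)·-0.9237 - (1)·-0.0977) / (7.6) = -0.5074
  x2 = (-4 - (1)·0.0789 - (2)·-0.9237 - (2.3)·-0.0977) / (6.3) = -0.3185
  x3 = (-10 - (4)·0.0789 - (2.1)·-1.4762 - (-4)·-0.0977) / (13.1) = -0.5806
  x4 = (1 - (3.3)·0.0789 - (-4)·-1.4762 - (3)·-0.9237) / (13.3) = -0.1800

(-0.5074, -0.3185, -0.5806, -0.1800)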